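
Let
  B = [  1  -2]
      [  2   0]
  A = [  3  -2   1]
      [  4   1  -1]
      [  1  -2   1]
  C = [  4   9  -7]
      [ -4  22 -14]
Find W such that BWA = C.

W = [[-5, 3, 1], [1, -1, -2]]

W = B⁻¹CA⁻¹ (apply B⁻¹ on the left and A⁻¹ on the right).
B has determinant 4; B⁻¹ = [[0, 1/2], [-1/2, 1/4]].
det A = -2; the adjugate gives A⁻¹ = [[1/2, 0, -1/2], [5/2, -1, -7/2], [9/2, -2, -11/2]].
B⁻¹C = [[-2, 11, -7], [-3, 1, 0]].
W = (B⁻¹C)A⁻¹ = [[-5, 3, 1], [1, -1, -2]].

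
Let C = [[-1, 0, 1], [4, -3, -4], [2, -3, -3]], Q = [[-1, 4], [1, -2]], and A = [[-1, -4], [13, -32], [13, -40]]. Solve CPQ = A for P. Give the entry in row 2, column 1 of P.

5

Left-multiply by C⁻¹ and right-multiply by Q⁻¹: P = C⁻¹AQ⁻¹.
det C = -3; the adjugate gives C⁻¹ = [[1, 1, -1], [-4/3, -1/3, 0], [2, 1, -1]].
det Q = -2, so Q⁻¹ = [[1, 2], [1/2, 1/2]].
C⁻¹A = [[-1, 4], [-3, 16], [-2, 0]].
P = (C⁻¹A)Q⁻¹ = [[1, 0], [5, 2], [-2, -4]].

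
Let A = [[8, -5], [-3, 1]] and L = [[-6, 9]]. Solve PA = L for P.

Right-multiplying both sides by A⁻¹ gives P = LA⁻¹.
det A = -7; the adjugate gives A⁻¹ = [[-1/7, -5/7], [-3/7, -8/7]].
P = LA⁻¹ = [[-6, 9]] · [[-1/7, -5/7], [-3/7, -8/7]] = [[-3, -6]].

P = [[-3, -6]]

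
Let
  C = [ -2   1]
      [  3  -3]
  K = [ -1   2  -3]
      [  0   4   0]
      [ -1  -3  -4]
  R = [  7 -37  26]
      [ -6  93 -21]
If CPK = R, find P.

P = [[1, 4, 4], [0, -4, 3]]

P = C⁻¹RK⁻¹ (apply C⁻¹ on the left and K⁻¹ on the right).
C has determinant 3; C⁻¹ = [[-1, -1/3], [-1, -2/3]].
det K = 4, so K⁻¹ = [[-4, 17/4, 3], [0, 1/4, 0], [1, -5/4, -1]].
C⁻¹R = [[-5, 6, -19], [-3, -25, -12]].
P = (C⁻¹R)K⁻¹ = [[1, 4, 4], [0, -4, 3]].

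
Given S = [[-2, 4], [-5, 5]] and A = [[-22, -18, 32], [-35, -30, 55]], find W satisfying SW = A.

Since S multiplies W on the left, W = S⁻¹A.
det S = 10, so S⁻¹ = [[1/2, -2/5], [1/2, -1/5]].
W = S⁻¹A = [[1/2, -2/5], [1/2, -1/5]] · [[-22, -18, 32], [-35, -30, 55]] = [[3, 3, -6], [-4, -3, 5]].

W = [[3, 3, -6], [-4, -3, 5]]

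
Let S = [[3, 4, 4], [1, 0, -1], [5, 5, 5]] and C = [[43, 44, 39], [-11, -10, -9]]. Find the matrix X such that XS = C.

X = [[6, 5, 4], [0, -1, -2]]

Since S sits to the right of X, X = CS⁻¹.
det S = -5; the adjugate gives S⁻¹ = [[-1, 0, 4/5], [2, 1, -7/5], [-1, -1, 4/5]].
X = CS⁻¹ = [[43, 44, 39], [-11, -10, -9]] · [[-1, 0, 4/5], [2, 1, -7/5], [-1, -1, 4/5]] = [[6, 5, 4], [0, -1, -2]].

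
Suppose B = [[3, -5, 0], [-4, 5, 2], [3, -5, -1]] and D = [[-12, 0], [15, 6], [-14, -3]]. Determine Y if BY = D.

Y = [[1, 0], [3, 0], [2, 3]]

Since B multiplies Y on the left, Y = B⁻¹D.
det B = 5, so B⁻¹ = [[1, -1, -2], [2/5, -3/5, -6/5], [1, 0, -1]].
Y = B⁻¹D = [[1, -1, -2], [2/5, -3/5, -6/5], [1, 0, -1]] · [[-12, 0], [15, 6], [-14, -3]] = [[1, 0], [3, 0], [2, 3]].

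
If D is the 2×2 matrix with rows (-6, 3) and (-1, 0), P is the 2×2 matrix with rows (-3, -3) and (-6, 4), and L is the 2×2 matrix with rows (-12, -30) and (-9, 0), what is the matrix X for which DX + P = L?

DX = L − P = [[-9, -27], [-3, -4]].
Since D multiplies X on the left, X = D⁻¹(L − P).
det D = 3; the adjugate gives D⁻¹ = [[0, -1], [1/3, -2]].
X = D⁻¹(L − P) = [[3, 4], [3, -1]].

X = [[3, 4], [3, -1]]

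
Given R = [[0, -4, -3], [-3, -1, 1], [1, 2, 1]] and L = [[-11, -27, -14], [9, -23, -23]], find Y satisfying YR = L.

Y = [[5, 3, -2], [4, -5, -6]]

Right-multiplying both sides by R⁻¹ gives Y = LR⁻¹.
det R = -1; the adjugate gives R⁻¹ = [[3, 2, 7], [-4, -3, -9], [5, 4, 12]].
Y = LR⁻¹ = [[-11, -27, -14], [9, -23, -23]] · [[3, 2, 7], [-4, -3, -9], [5, 4, 12]] = [[5, 3, -2], [4, -5, -6]].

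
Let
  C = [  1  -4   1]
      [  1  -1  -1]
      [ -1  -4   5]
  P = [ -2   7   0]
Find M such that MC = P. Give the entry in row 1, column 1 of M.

-5

Since C sits to the right of M, M = PC⁻¹.
det C = 2, so C⁻¹ = [[-9/2, 8, 5/2], [-2, 3, 1], [-5/2, 4, 3/2]].
M = PC⁻¹ = [[-2, 7, 0]] · [[-9/2, 8, 5/2], [-2, 3, 1], [-5/2, 4, 3/2]] = [[-5, 5, 2]].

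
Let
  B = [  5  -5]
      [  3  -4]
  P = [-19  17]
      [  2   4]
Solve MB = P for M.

M = [[-5, 2], [4, -6]]

B is on the right of M, so right-multiply by B⁻¹: M = PB⁻¹.
det B = -5; the adjugate gives B⁻¹ = [[4/5, -1], [3/5, -1]].
M = PB⁻¹ = [[-19, 17], [2, 4]] · [[4/5, -1], [3/5, -1]] = [[-5, 2], [4, -6]].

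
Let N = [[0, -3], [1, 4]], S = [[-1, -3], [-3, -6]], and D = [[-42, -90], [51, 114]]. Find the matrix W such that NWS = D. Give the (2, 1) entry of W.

-2

Isolating W: multiply by N⁻¹ from the left and S⁻¹ from the right, so W = N⁻¹DS⁻¹.
N has determinant 3; N⁻¹ = [[4/3, 1], [-1/3, 0]].
S has determinant -3; S⁻¹ = [[2, -1], [-1, 1/3]].
N⁻¹D = [[-5, -6], [14, 30]].
W = (N⁻¹D)S⁻¹ = [[-4, 3], [-2, -4]].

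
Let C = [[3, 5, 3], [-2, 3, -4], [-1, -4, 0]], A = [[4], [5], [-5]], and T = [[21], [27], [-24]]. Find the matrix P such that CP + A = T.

P = [[3], [4], [-4]]

CP = T − A = [[17], [22], [-19]].
Since C multiplies P on the left, P = C⁻¹(T − A).
det C = 5; the adjugate gives C⁻¹ = [[-16/5, -12/5, -29/5], [4/5, 3/5, 6/5], [11/5, 7/5, 19/5]].
P = C⁻¹(T − A) = [[3], [4], [-4]].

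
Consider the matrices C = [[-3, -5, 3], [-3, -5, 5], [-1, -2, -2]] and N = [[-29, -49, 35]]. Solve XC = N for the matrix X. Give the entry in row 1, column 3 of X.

C is on the right of X, so right-multiply by C⁻¹: X = NC⁻¹.
C has determinant -2; C⁻¹ = [[-10, 8, 5], [11/2, -9/2, -3], [-1/2, 1/2, 0]].
X = NC⁻¹ = [[-29, -49, 35]] · [[-10, 8, 5], [11/2, -9/2, -3], [-1/2, 1/2, 0]] = [[3, 6, 2]].

2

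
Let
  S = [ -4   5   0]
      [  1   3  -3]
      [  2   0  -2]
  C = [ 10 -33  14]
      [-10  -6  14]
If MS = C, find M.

M = [[-3, -6, 2], [0, -2, -4]]

S is on the right of M, so right-multiply by S⁻¹: M = CS⁻¹.
S has determinant 4; S⁻¹ = [[-3/2, 5/2, -15/4], [-1, 2, -3], [-3/2, 5/2, -17/4]].
M = CS⁻¹ = [[10, -33, 14], [-10, -6, 14]] · [[-3/2, 5/2, -15/4], [-1, 2, -3], [-3/2, 5/2, -17/4]] = [[-3, -6, 2], [0, -2, -4]].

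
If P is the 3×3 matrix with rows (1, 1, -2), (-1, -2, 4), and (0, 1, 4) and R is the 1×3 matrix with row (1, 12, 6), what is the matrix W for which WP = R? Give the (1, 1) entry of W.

P is on the right of W, so right-multiply by P⁻¹: W = RP⁻¹.
det P = -6; the adjugate gives P⁻¹ = [[2, 1, 0], [-2/3, -2/3, 1/3], [1/6, 1/6, 1/6]].
W = RP⁻¹ = [[1, 12, 6]] · [[2, 1, 0], [-2/3, -2/3, 1/3], [1/6, 1/6, 1/6]] = [[-5, -6, 5]].

-5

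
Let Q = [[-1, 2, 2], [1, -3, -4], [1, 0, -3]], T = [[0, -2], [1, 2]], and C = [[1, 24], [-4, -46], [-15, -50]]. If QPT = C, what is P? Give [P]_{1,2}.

Left-multiply by Q⁻¹ and right-multiply by T⁻¹: P = Q⁻¹CT⁻¹.
det Q = -5; the adjugate gives Q⁻¹ = [[-9/5, -6/5, 2/5], [1/5, -1/5, 2/5], [-3/5, -2/5, -1/5]].
det T = 2; the adjugate gives T⁻¹ = [[1, 1], [-1/2, 0]].
Q⁻¹C = [[-3, -8], [-5, -6], [4, 14]].
P = (Q⁻¹C)T⁻¹ = [[1, -3], [-2, -5], [-3, 4]].

-3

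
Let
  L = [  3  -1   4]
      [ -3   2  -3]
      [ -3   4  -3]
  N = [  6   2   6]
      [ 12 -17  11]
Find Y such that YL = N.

Y = [[0, -5, 3], [-1, -1, -4]]

L is on the right of Y, so right-multiply by L⁻¹: Y = NL⁻¹.
L has determinant -6; L⁻¹ = [[-1, -13/6, 5/6], [0, -1/2, 1/2], [1, 3/2, -1/2]].
Y = NL⁻¹ = [[6, 2, 6], [12, -17, 11]] · [[-1, -13/6, 5/6], [0, -1/2, 1/2], [1, 3/2, -1/2]] = [[0, -5, 3], [-1, -1, -4]].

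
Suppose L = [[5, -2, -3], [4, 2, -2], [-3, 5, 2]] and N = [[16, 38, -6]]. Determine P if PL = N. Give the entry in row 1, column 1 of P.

2

L is on the right of P, so right-multiply by L⁻¹: P = NL⁻¹.
det L = -4, so L⁻¹ = [[-7/2, 11/4, -5/2], [1/2, -1/4, 1/2], [-13/2, 19/4, -9/2]].
P = NL⁻¹ = [[16, 38, -6]] · [[-7/2, 11/4, -5/2], [1/2, -1/4, 1/2], [-13/2, 19/4, -9/2]] = [[2, 6, 6]].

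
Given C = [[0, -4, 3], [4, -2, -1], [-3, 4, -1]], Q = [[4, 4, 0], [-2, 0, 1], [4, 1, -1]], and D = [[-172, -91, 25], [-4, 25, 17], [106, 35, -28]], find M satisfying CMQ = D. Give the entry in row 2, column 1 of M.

M = C⁻¹DQ⁻¹ (apply C⁻¹ on the left and Q⁻¹ on the right).
det C = 2; the adjugate gives C⁻¹ = [[3, 4, 5], [7/2, 9/2, 6], [5, 6, 8]].
det Q = 4, so Q⁻¹ = [[-1/4, 1, 1], [1/2, -1, -1], [-1/2, 3, 2]].
C⁻¹D = [[-2, 2, 3], [16, 4, -4], [-36, -25, 3]].
M = (C⁻¹D)Q⁻¹ = [[0, 5, 2], [0, 0, 4], [-5, -2, -5]].

0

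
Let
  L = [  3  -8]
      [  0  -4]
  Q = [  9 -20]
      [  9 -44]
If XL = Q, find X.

X = [[3, -1], [3, 5]]

Since L sits to the right of X, X = QL⁻¹.
det L = -12; the adjugate gives L⁻¹ = [[1/3, -2/3], [0, -1/4]].
X = QL⁻¹ = [[9, -20], [9, -44]] · [[1/3, -2/3], [0, -1/4]] = [[3, -1], [3, 5]].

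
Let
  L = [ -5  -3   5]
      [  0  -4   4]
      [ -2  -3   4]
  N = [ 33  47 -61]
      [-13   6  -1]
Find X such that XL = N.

X = [[-5, -5, -4], [3, -3, -1]]

Right-multiplying both sides by L⁻¹ gives X = NL⁻¹.
det L = 4; the adjugate gives L⁻¹ = [[-1, -3/4, 2], [-2, -5/2, 5], [-2, -9/4, 5]].
X = NL⁻¹ = [[33, 47, -61], [-13, 6, -1]] · [[-1, -3/4, 2], [-2, -5/2, 5], [-2, -9/4, 5]] = [[-5, -5, -4], [3, -3, -1]].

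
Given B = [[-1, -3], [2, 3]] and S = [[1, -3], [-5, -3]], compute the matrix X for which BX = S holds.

B is on the left of X, so left-multiply by B⁻¹: X = B⁻¹S.
det B = 3, so B⁻¹ = [[1, 1], [-2/3, -1/3]].
X = B⁻¹S = [[1, 1], [-2/3, -1/3]] · [[1, -3], [-5, -3]] = [[-4, -6], [1, 3]].

X = [[-4, -6], [1, 3]]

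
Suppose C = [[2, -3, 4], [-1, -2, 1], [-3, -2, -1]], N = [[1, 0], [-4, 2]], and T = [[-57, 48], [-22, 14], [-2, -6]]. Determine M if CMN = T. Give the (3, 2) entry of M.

Left-multiply by C⁻¹ and right-multiply by N⁻¹: M = C⁻¹TN⁻¹.
det C = 4; the adjugate gives C⁻¹ = [[1, -11/4, 5/4], [-1, 5/2, -3/2], [-1, 13/4, -7/4]].
det N = 2, so N⁻¹ = [[1, 0], [2, 1/2]].
C⁻¹T = [[1, 2], [5, -4], [-11, 8]].
M = (C⁻¹T)N⁻¹ = [[5, 1], [-3, -2], [5, 4]].

4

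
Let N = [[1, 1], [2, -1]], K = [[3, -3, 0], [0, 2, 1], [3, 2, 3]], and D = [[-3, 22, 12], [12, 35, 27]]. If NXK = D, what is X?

X = N⁻¹DK⁻¹ (apply N⁻¹ on the left and K⁻¹ on the right).
det N = -3, so N⁻¹ = [[1/3, 1/3], [2/3, -1/3]].
det K = 3, so K⁻¹ = [[4/3, 3, -1], [1, 3, -1], [-2, -5, 2]].
N⁻¹D = [[3, 19, 13], [-6, 3, -1]].
X = (N⁻¹D)K⁻¹ = [[-3, 1, 4], [-3, -4, 1]].

X = [[-3, 1, 4], [-3, -4, 1]]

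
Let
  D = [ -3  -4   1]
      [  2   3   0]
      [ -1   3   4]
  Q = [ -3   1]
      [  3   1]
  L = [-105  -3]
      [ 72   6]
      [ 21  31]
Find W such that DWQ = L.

W = [[-3, 0], [-1, 5], [3, 1]]

W = D⁻¹LQ⁻¹ (apply D⁻¹ on the left and Q⁻¹ on the right).
D has determinant 5; D⁻¹ = [[12/5, 19/5, -3/5], [-8/5, -11/5, 2/5], [9/5, 13/5, -1/5]].
Q has determinant -6; Q⁻¹ = [[-1/6, 1/6], [1/2, 1/2]].
D⁻¹L = [[9, -3], [18, 4], [-6, 4]].
W = (D⁻¹L)Q⁻¹ = [[-3, 0], [-1, 5], [3, 1]].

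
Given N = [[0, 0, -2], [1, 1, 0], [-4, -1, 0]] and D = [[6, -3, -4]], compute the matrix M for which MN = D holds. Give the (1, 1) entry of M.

N is on the right of M, so right-multiply by N⁻¹: M = DN⁻¹.
det N = -6, so N⁻¹ = [[0, -1/3, -1/3], [0, 4/3, 1/3], [-1/2, 0, 0]].
M = DN⁻¹ = [[6, -3, -4]] · [[0, -1/3, -1/3], [0, 4/3, 1/3], [-1/2, 0, 0]] = [[2, -6, -3]].

2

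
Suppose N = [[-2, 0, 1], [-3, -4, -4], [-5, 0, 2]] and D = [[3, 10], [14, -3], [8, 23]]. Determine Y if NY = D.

Y = [[-2, -3], [-1, -1], [-1, 4]]

Left-multiplying both sides by N⁻¹ gives Y = N⁻¹D.
det N = -4; the adjugate gives N⁻¹ = [[2, 0, -1], [-13/2, -1/4, 11/4], [5, 0, -2]].
Y = N⁻¹D = [[2, 0, -1], [-13/2, -1/4, 11/4], [5, 0, -2]] · [[3, 10], [14, -3], [8, 23]] = [[-2, -3], [-1, -1], [-1, 4]].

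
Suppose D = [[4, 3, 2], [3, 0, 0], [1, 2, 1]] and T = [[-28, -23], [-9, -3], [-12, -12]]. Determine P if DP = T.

P = [[-3, -1], [-2, -3], [-5, -5]]

Since D multiplies P on the left, P = D⁻¹T.
det D = 3; the adjugate gives D⁻¹ = [[0, 1/3, 0], [-1, 2/3, 2], [2, -5/3, -3]].
P = D⁻¹T = [[0, 1/3, 0], [-1, 2/3, 2], [2, -5/3, -3]] · [[-28, -23], [-9, -3], [-12, -12]] = [[-3, -1], [-2, -3], [-5, -5]].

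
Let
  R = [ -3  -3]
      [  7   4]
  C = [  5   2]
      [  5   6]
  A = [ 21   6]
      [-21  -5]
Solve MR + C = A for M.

MR = A − C = [[16, 4], [-26, -11]].
R is on the right of M, so right-multiply by R⁻¹: M = (A − C)R⁻¹.
det R = 9; the adjugate gives R⁻¹ = [[4/9, 1/3], [-7/9, -1/3]].
M = (A − C)R⁻¹ = [[4, 4], [-3, -5]].

M = [[4, 4], [-3, -5]]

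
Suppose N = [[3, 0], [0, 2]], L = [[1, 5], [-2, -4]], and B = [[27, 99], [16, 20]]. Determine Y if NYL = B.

Left-multiply by N⁻¹ and right-multiply by L⁻¹: Y = N⁻¹BL⁻¹.
N has determinant 6; N⁻¹ = [[1/3, 0], [0, 1/2]].
L has determinant 6; L⁻¹ = [[-2/3, -5/6], [1/3, 1/6]].
N⁻¹B = [[9, 33], [8, 10]].
Y = (N⁻¹B)L⁻¹ = [[5, -2], [-2, -5]].

Y = [[5, -2], [-2, -5]]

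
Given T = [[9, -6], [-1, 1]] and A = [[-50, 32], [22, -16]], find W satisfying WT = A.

W = [[-6, -4], [2, -4]]

T is on the right of W, so right-multiply by T⁻¹: W = AT⁻¹.
det T = 3; the adjugate gives T⁻¹ = [[1/3, 2], [1/3, 3]].
W = AT⁻¹ = [[-50, 32], [22, -16]] · [[1/3, 2], [1/3, 3]] = [[-6, -4], [2, -4]].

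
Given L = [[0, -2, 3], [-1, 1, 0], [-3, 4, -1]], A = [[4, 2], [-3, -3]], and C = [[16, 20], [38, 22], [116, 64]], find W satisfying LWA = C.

W = L⁻¹CA⁻¹ (apply L⁻¹ on the left and A⁻¹ on the right).
det L = -1; the adjugate gives L⁻¹ = [[1, -10, 3], [1, -9, 3], [1, -6, 2]].
det A = -6, so A⁻¹ = [[1/2, 1/3], [-1/2, -2/3]].
L⁻¹C = [[-16, -8], [22, 14], [20, 16]].
W = (L⁻¹C)A⁻¹ = [[-4, 0], [4, -2], [2, -4]].

W = [[-4, 0], [4, -2], [2, -4]]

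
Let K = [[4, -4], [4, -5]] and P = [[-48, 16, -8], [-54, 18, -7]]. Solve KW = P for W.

W = [[-6, 2, -3], [6, -2, -1]]

Left-multiplying both sides by K⁻¹ gives W = K⁻¹P.
det K = -4, so K⁻¹ = [[5/4, -1], [1, -1]].
W = K⁻¹P = [[5/4, -1], [1, -1]] · [[-48, 16, -8], [-54, 18, -7]] = [[-6, 2, -3], [6, -2, -1]].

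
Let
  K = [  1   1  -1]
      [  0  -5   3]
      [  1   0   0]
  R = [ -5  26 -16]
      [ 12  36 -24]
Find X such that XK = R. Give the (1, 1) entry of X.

K is on the right of X, so right-multiply by K⁻¹: X = RK⁻¹.
det K = -2; the adjugate gives K⁻¹ = [[0, 0, 1], [-3/2, -1/2, 3/2], [-5/2, -1/2, 5/2]].
X = RK⁻¹ = [[-5, 26, -16], [12, 36, -24]] · [[0, 0, 1], [-3/2, -1/2, 3/2], [-5/2, -1/2, 5/2]] = [[1, -5, -6], [6, -6, 6]].

1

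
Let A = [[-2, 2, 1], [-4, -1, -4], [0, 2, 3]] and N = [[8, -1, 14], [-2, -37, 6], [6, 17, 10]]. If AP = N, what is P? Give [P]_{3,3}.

2

Since A multiplies P on the left, P = A⁻¹N.
det A = 6; the adjugate gives A⁻¹ = [[5/6, -2/3, -7/6], [2, -1, -2], [-4/3, 2/3, 5/3]].
P = A⁻¹N = [[5/6, -2/3, -7/6], [2, -1, -2], [-4/3, 2/3, 5/3]] · [[8, -1, 14], [-2, -37, 6], [6, 17, 10]] = [[1, 4, -4], [6, 1, 2], [-2, 5, 2]].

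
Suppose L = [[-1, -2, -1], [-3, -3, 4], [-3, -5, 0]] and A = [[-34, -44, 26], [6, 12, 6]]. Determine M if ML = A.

M = [[-2, 6, 6], [-6, 0, 0]]

Right-multiplying both sides by L⁻¹ gives M = AL⁻¹.
det L = -2, so L⁻¹ = [[-10, -5/2, 11/2], [6, 3/2, -7/2], [-3, -1/2, 3/2]].
M = AL⁻¹ = [[-34, -44, 26], [6, 12, 6]] · [[-10, -5/2, 11/2], [6, 3/2, -7/2], [-3, -1/2, 3/2]] = [[-2, 6, 6], [-6, 0, 0]].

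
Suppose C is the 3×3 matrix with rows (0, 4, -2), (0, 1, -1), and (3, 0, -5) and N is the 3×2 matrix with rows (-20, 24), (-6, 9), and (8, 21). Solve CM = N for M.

Since C multiplies M on the left, M = C⁻¹N.
det C = -6; the adjugate gives C⁻¹ = [[5/6, -10/3, 1/3], [1/2, -1, 0], [1/2, -2, 0]].
M = C⁻¹N = [[5/6, -10/3, 1/3], [1/2, -1, 0], [1/2, -2, 0]] · [[-20, 24], [-6, 9], [8, 21]] = [[6, -3], [-4, 3], [2, -6]].

M = [[6, -3], [-4, 3], [2, -6]]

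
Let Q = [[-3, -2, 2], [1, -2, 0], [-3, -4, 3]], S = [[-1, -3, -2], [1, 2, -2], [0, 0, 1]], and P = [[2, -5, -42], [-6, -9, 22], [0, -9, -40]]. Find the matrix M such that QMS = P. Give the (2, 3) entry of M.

1

Left-multiply by Q⁻¹ and right-multiply by S⁻¹: M = Q⁻¹PS⁻¹.
Q has determinant 4; Q⁻¹ = [[-3/2, -1/2, 1], [-3/4, -3/4, 1/2], [-5/2, -3/2, 2]].
det S = 1; the adjugate gives S⁻¹ = [[2, 3, 10], [-1, -1, -4], [0, 0, 1]].
Q⁻¹P = [[0, 3, 12], [3, 6, -5], [4, 8, -8]].
M = (Q⁻¹P)S⁻¹ = [[-3, -3, 0], [0, 3, 1], [0, 4, 0]].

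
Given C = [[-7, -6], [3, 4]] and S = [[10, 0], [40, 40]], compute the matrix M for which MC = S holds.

M = [[-4, -6], [-4, 4]]

Right-multiplying both sides by C⁻¹ gives M = SC⁻¹.
det C = -10, so C⁻¹ = [[-2/5, -3/5], [3/10, 7/10]].
M = SC⁻¹ = [[10, 0], [40, 40]] · [[-2/5, -3/5], [3/10, 7/10]] = [[-4, -6], [-4, 4]].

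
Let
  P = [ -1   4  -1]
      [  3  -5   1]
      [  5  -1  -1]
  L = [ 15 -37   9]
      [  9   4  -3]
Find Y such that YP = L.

Since P sits to the right of Y, Y = LP⁻¹.
det P = 4; the adjugate gives P⁻¹ = [[3/2, 5/4, -1/4], [2, 3/2, -1/2], [11/2, 19/4, -7/4]].
Y = LP⁻¹ = [[15, -37, 9], [9, 4, -3]] · [[3/2, 5/4, -1/4], [2, 3/2, -1/2], [11/2, 19/4, -7/4]] = [[-2, 6, -1], [5, 3, 1]].

Y = [[-2, 6, -1], [5, 3, 1]]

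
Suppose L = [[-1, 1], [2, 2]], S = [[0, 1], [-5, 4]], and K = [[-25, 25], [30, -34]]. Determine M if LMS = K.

Isolating M: multiply by L⁻¹ from the left and S⁻¹ from the right, so M = L⁻¹KS⁻¹.
L has determinant -4; L⁻¹ = [[-1/2, 1/4], [1/2, 1/4]].
det S = 5, so S⁻¹ = [[4/5, -1/5], [1, 0]].
L⁻¹K = [[20, -21], [-5, 4]].
M = (L⁻¹K)S⁻¹ = [[-5, -4], [0, 1]].

M = [[-5, -4], [0, 1]]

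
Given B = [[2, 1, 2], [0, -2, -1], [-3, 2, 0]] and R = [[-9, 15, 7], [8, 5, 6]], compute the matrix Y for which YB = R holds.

Y = [[3, -1, 5], [1, -4, -2]]

Since B sits to the right of Y, Y = RB⁻¹.
det B = -5; the adjugate gives B⁻¹ = [[-2/5, -4/5, -3/5], [-3/5, -6/5, -2/5], [6/5, 7/5, 4/5]].
Y = RB⁻¹ = [[-9, 15, 7], [8, 5, 6]] · [[-2/5, -4/5, -3/5], [-3/5, -6/5, -2/5], [6/5, 7/5, 4/5]] = [[3, -1, 5], [1, -4, -2]].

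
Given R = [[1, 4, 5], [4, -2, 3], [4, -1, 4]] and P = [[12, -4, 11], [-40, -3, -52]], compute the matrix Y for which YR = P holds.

Since R sits to the right of Y, Y = PR⁻¹.
R has determinant -1; R⁻¹ = [[5, 21, -22], [4, 16, -17], [-4, -17, 18]].
Y = PR⁻¹ = [[12, -4, 11], [-40, -3, -52]] · [[5, 21, -22], [4, 16, -17], [-4, -17, 18]] = [[0, 1, 2], [-4, -4, -5]].

Y = [[0, 1, 2], [-4, -4, -5]]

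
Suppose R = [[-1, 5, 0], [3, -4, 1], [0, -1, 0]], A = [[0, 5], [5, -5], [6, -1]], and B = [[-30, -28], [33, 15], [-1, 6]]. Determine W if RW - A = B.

RW = B + A = [[-30, -23], [38, 10], [5, 5]].
Since R multiplies W on the left, W = R⁻¹(B + A).
det R = -1; the adjugate gives R⁻¹ = [[-1, 0, -5], [0, 0, -1], [3, 1, 11]].
W = R⁻¹(B + A) = [[5, -2], [-5, -5], [3, -4]].

W = [[5, -2], [-5, -5], [3, -4]]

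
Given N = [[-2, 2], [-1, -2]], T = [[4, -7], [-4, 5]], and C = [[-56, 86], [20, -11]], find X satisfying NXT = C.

X = [[5, 2], [1, 5]]

Left-multiply by N⁻¹ and right-multiply by T⁻¹: X = N⁻¹CT⁻¹.
N has determinant 6; N⁻¹ = [[-1/3, -1/3], [1/6, -1/3]].
det T = -8, so T⁻¹ = [[-5/8, -7/8], [-1/2, -1/2]].
N⁻¹C = [[12, -25], [-16, 18]].
X = (N⁻¹C)T⁻¹ = [[5, 2], [1, 5]].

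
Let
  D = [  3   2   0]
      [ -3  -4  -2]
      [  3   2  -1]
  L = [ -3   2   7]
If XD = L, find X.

D is on the right of X, so right-multiply by D⁻¹: X = LD⁻¹.
D has determinant 6; D⁻¹ = [[4/3, 1/3, -2/3], [-3/2, -1/2, 1], [1, 0, -1]].
X = LD⁻¹ = [[-3, 2, 7]] · [[4/3, 1/3, -2/3], [-3/2, -1/2, 1], [1, 0, -1]] = [[0, -2, -3]].

X = [[0, -2, -3]]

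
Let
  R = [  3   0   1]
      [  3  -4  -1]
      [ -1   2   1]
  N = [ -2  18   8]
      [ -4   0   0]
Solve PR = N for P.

Since R sits to the right of P, P = NR⁻¹.
R has determinant -4; R⁻¹ = [[1/2, -1/2, -1], [1/2, -1, -3/2], [-1/2, 3/2, 3]].
P = NR⁻¹ = [[-2, 18, 8], [-4, 0, 0]] · [[1/2, -1/2, -1], [1/2, -1, -3/2], [-1/2, 3/2, 3]] = [[4, -5, -1], [-2, 2, 4]].

P = [[4, -5, -1], [-2, 2, 4]]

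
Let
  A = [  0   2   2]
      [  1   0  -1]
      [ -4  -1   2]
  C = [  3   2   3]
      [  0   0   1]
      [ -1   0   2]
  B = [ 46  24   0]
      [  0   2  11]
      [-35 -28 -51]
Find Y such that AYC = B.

Y = [[5, -3, 3], [2, -3, -5], [4, -5, 0]]

Left-multiply by A⁻¹ and right-multiply by C⁻¹: Y = A⁻¹BC⁻¹.
det A = 2, so A⁻¹ = [[-1/2, -3, -1], [1, 4, 1], [-1/2, -4, -1]].
det C = -2, so C⁻¹ = [[0, 2, -1], [1/2, -9/2, 3/2], [0, 1, 0]].
A⁻¹B = [[12, 10, 18], [11, 4, -7], [12, 8, 7]].
Y = (A⁻¹B)C⁻¹ = [[5, -3, 3], [2, -3, -5], [4, -5, 0]].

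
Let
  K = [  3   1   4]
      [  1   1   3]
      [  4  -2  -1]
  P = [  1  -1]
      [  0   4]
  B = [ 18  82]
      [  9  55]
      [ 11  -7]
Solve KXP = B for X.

Isolating X: multiply by K⁻¹ from the left and P⁻¹ from the right, so X = K⁻¹BP⁻¹.
det K = 4; the adjugate gives K⁻¹ = [[5/4, -7/4, -1/4], [13/4, -19/4, -5/4], [-3/2, 5/2, 1/2]].
det P = 4, so P⁻¹ = [[1, 1/4], [0, 1/4]].
K⁻¹B = [[4, 8], [2, 14], [1, 11]].
X = (K⁻¹B)P⁻¹ = [[4, 3], [2, 4], [1, 3]].

X = [[4, 3], [2, 4], [1, 3]]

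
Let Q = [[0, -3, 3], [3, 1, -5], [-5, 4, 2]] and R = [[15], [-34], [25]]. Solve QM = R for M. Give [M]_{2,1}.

0

Since Q multiplies M on the left, M = Q⁻¹R.
Q has determinant -6; Q⁻¹ = [[-11/3, -3, -2], [-19/6, -5/2, -3/2], [-17/6, -5/2, -3/2]].
M = Q⁻¹R = [[-11/3, -3, -2], [-19/6, -5/2, -3/2], [-17/6, -5/2, -3/2]] · [[15], [-34], [25]] = [[-3], [0], [5]].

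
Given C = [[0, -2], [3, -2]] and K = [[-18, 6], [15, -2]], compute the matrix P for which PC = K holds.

Right-multiplying both sides by C⁻¹ gives P = KC⁻¹.
C has determinant 6; C⁻¹ = [[-1/3, 1/3], [-1/2, 0]].
P = KC⁻¹ = [[-18, 6], [15, -2]] · [[-1/3, 1/3], [-1/2, 0]] = [[3, -6], [-4, 5]].

P = [[3, -6], [-4, 5]]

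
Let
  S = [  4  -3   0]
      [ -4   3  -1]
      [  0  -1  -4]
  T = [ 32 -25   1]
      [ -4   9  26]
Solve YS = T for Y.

Since S sits to the right of Y, Y = TS⁻¹.
det S = -4; the adjugate gives S⁻¹ = [[13/4, 3, -3/4], [4, 4, -1], [-1, -1, 0]].
Y = TS⁻¹ = [[32, -25, 1], [-4, 9, 26]] · [[13/4, 3, -3/4], [4, 4, -1], [-1, -1, 0]] = [[3, -5, 1], [-3, -2, -6]].

Y = [[3, -5, 1], [-3, -2, -6]]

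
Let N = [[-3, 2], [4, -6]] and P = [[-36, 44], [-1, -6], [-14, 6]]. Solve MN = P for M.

Right-multiplying both sides by N⁻¹ gives M = PN⁻¹.
det N = 10, so N⁻¹ = [[-3/5, -1/5], [-2/5, -3/10]].
M = PN⁻¹ = [[-36, 44], [-1, -6], [-14, 6]] · [[-3/5, -1/5], [-2/5, -3/10]] = [[4, -6], [3, 2], [6, 1]].

M = [[4, -6], [3, 2], [6, 1]]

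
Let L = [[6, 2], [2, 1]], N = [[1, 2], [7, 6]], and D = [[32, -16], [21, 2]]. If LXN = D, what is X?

X = [[-5, 0], [-4, 5]]

X = L⁻¹DN⁻¹ (apply L⁻¹ on the left and N⁻¹ on the right).
det L = 2; the adjugate gives L⁻¹ = [[1/2, -1], [-1, 3]].
N has determinant -8; N⁻¹ = [[-3/4, 1/4], [7/8, -1/8]].
L⁻¹D = [[-5, -10], [31, 22]].
X = (L⁻¹D)N⁻¹ = [[-5, 0], [-4, 5]].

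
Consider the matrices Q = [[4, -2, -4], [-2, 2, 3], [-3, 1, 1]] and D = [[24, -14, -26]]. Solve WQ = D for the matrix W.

Since Q sits to the right of W, W = DQ⁻¹.
Q has determinant -6; Q⁻¹ = [[1/6, 1/3, -1/3], [7/6, 4/3, 2/3], [-2/3, -1/3, -2/3]].
W = DQ⁻¹ = [[24, -14, -26]] · [[1/6, 1/3, -1/3], [7/6, 4/3, 2/3], [-2/3, -1/3, -2/3]] = [[5, -2, 0]].

W = [[5, -2, 0]]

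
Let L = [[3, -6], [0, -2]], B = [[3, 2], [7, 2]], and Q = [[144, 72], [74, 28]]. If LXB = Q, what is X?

X = [[3, -5], [-3, -4]]

Isolating X: multiply by L⁻¹ from the left and B⁻¹ from the right, so X = L⁻¹QB⁻¹.
det L = -6; the adjugate gives L⁻¹ = [[1/3, -1], [0, -1/2]].
det B = -8, so B⁻¹ = [[-1/4, 1/4], [7/8, -3/8]].
L⁻¹Q = [[-26, -4], [-37, -14]].
X = (L⁻¹Q)B⁻¹ = [[3, -5], [-3, -4]].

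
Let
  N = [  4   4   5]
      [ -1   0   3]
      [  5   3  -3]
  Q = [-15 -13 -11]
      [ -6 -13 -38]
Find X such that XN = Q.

X = [[-4, 4, 1], [-4, -5, 1]]

Right-multiplying both sides by N⁻¹ gives X = QN⁻¹.
det N = -3; the adjugate gives N⁻¹ = [[3, -9, -4], [-4, 37/3, 17/3], [1, -8/3, -4/3]].
X = QN⁻¹ = [[-15, -13, -11], [-6, -13, -38]] · [[3, -9, -4], [-4, 37/3, 17/3], [1, -8/3, -4/3]] = [[-4, 4, 1], [-4, -5, 1]].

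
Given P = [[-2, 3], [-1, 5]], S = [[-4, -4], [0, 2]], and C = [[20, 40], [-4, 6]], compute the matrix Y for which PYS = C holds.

Y = [[4, -5], [1, 0]]

Left-multiply by P⁻¹ and right-multiply by S⁻¹: Y = P⁻¹CS⁻¹.
P has determinant -7; P⁻¹ = [[-5/7, 3/7], [-1/7, 2/7]].
det S = -8, so S⁻¹ = [[-1/4, -1/2], [0, 1/2]].
P⁻¹C = [[-16, -26], [-4, -4]].
Y = (P⁻¹C)S⁻¹ = [[4, -5], [1, 0]].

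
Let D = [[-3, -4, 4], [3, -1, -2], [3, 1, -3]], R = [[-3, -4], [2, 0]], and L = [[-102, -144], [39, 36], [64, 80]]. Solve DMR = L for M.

M = [[-4, 3], [-5, -1], [1, 2]]

Left-multiply by D⁻¹ and right-multiply by R⁻¹: M = D⁻¹LR⁻¹.
det D = -3; the adjugate gives D⁻¹ = [[-5/3, 8/3, -4], [-1, 1, -2], [-2, 3, -5]].
det R = 8; the adjugate gives R⁻¹ = [[0, 1/2], [-1/4, -3/8]].
D⁻¹L = [[18, 16], [13, 20], [1, -4]].
M = (D⁻¹L)R⁻¹ = [[-4, 3], [-5, -1], [1, 2]].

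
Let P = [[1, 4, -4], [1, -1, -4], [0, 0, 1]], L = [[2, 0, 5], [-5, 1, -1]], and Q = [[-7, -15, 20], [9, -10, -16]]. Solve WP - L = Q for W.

W = [[-4, -1, 5], [-1, 5, -1]]

WP = Q + L = [[-5, -15, 25], [4, -9, -17]].
Right-multiplying both sides by P⁻¹ gives W = (Q + L)P⁻¹.
P has determinant -5; P⁻¹ = [[1/5, 4/5, 4], [1/5, -1/5, 0], [0, 0, 1]].
W = (Q + L)P⁻¹ = [[-4, -1, 5], [-1, 5, -1]].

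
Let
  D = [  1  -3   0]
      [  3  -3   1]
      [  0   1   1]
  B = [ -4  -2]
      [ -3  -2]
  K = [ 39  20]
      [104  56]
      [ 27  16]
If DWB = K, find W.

W = [[-3, -1], [2, 0], [-5, -5]]

Left-multiply by D⁻¹ and right-multiply by B⁻¹: W = D⁻¹KB⁻¹.
D has determinant 5; D⁻¹ = [[-4/5, 3/5, -3/5], [-3/5, 1/5, -1/5], [3/5, -1/5, 6/5]].
det B = 2; the adjugate gives B⁻¹ = [[-1, 1], [3/2, -2]].
D⁻¹K = [[15, 8], [-8, -4], [35, 20]].
W = (D⁻¹K)B⁻¹ = [[-3, -1], [2, 0], [-5, -5]].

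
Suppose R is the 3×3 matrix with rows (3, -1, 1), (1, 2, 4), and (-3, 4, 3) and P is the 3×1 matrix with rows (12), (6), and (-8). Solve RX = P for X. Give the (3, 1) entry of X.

R is on the left of X, so left-multiply by R⁻¹: X = R⁻¹P.
R has determinant -5; R⁻¹ = [[2, -7/5, 6/5], [3, -12/5, 11/5], [-2, 9/5, -7/5]].
X = R⁻¹P = [[2, -7/5, 6/5], [3, -12/5, 11/5], [-2, 9/5, -7/5]] · [[12], [6], [-8]] = [[6], [4], [-2]].

-2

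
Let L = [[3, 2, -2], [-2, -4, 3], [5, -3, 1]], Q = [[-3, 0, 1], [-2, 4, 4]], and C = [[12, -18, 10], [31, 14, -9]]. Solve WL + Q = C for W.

WL = C − Q = [[15, -18, 9], [33, 10, -13]].
Right-multiplying both sides by L⁻¹ gives W = (C − Q)L⁻¹.
det L = -3, so L⁻¹ = [[-5/3, -4/3, 2/3], [-17/3, -13/3, 5/3], [-26/3, -19/3, 8/3]].
W = (C − Q)L⁻¹ = [[-1, 1, 4], [1, -5, 4]].

W = [[-1, 1, 4], [1, -5, 4]]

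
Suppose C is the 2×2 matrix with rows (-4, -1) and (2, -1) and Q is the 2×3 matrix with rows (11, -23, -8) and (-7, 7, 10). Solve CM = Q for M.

M = [[-3, 5, 3], [1, 3, -4]]

C is on the left of M, so left-multiply by C⁻¹: M = C⁻¹Q.
det C = 6; the adjugate gives C⁻¹ = [[-1/6, 1/6], [-1/3, -2/3]].
M = C⁻¹Q = [[-1/6, 1/6], [-1/3, -2/3]] · [[11, -23, -8], [-7, 7, 10]] = [[-3, 5, 3], [1, 3, -4]].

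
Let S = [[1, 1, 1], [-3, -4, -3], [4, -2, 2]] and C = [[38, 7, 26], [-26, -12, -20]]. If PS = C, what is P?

Right-multiplying both sides by S⁻¹ gives P = CS⁻¹.
S has determinant 2; S⁻¹ = [[-7, -2, 1/2], [-3, -1, 0], [11, 3, -1/2]].
P = CS⁻¹ = [[38, 7, 26], [-26, -12, -20]] · [[-7, -2, 1/2], [-3, -1, 0], [11, 3, -1/2]] = [[-1, -5, 6], [-2, 4, -3]].

P = [[-1, -5, 6], [-2, 4, -3]]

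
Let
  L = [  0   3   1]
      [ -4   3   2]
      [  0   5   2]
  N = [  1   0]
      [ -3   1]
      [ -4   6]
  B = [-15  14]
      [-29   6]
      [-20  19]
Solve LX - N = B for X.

X = [[4, 3], [-4, 3], [-2, 5]]

LX = B + N = [[-14, 14], [-32, 7], [-24, 25]].
Since L multiplies X on the left, X = L⁻¹(B + N).
det L = 4; the adjugate gives L⁻¹ = [[-1, -1/4, 3/4], [2, 0, -1], [-5, 0, 3]].
X = L⁻¹(B + N) = [[4, 3], [-4, 3], [-2, 5]].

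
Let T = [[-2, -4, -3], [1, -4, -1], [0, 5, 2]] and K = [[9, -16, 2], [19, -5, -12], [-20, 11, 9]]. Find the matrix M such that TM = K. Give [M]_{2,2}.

3

Since T multiplies M on the left, M = T⁻¹K.
T has determinant -1; T⁻¹ = [[3, 7, 8], [2, 4, 5], [-5, -10, -12]].
M = T⁻¹K = [[3, 7, 8], [2, 4, 5], [-5, -10, -12]] · [[9, -16, 2], [19, -5, -12], [-20, 11, 9]] = [[0, 5, -6], [-6, 3, 1], [5, -2, 2]].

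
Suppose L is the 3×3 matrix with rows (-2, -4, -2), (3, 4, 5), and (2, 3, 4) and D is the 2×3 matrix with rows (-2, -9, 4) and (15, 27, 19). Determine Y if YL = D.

Right-multiplying both sides by L⁻¹ gives Y = DL⁻¹.
det L = 4, so L⁻¹ = [[1/4, 5/2, -3], [-1/2, -1, 1], [1/4, -1/2, 1]].
Y = DL⁻¹ = [[-2, -9, 4], [15, 27, 19]] · [[1/4, 5/2, -3], [-1/2, -1, 1], [1/4, -1/2, 1]] = [[5, 2, 1], [-5, 1, 1]].

Y = [[5, 2, 1], [-5, 1, 1]]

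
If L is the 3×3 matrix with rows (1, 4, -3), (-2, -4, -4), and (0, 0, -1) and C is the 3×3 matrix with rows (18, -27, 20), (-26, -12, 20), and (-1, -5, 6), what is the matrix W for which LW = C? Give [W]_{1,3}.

L is on the left of W, so left-multiply by L⁻¹: W = L⁻¹C.
det L = -4, so L⁻¹ = [[-1, -1, 7], [1/2, 1/4, -5/2], [0, 0, -1]].
W = L⁻¹C = [[-1, -1, 7], [1/2, 1/4, -5/2], [0, 0, -1]] · [[18, -27, 20], [-26, -12, 20], [-1, -5, 6]] = [[1, 4, 2], [5, -4, 0], [1, 5, -6]].

2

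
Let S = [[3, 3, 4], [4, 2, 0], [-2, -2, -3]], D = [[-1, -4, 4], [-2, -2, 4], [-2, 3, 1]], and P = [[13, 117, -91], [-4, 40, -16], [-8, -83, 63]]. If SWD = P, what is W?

W = [[5, -3, 5], [-4, -4, -2], [-4, 2, 1]]

Isolating W: multiply by S⁻¹ from the left and D⁻¹ from the right, so W = S⁻¹PD⁻¹.
det S = 2; the adjugate gives S⁻¹ = [[-3, 1/2, -4], [6, -1/2, 8], [-2, 0, -3]].
det D = -2, so D⁻¹ = [[7, -8, 4], [3, -7/2, 2], [5, -11/2, 3]].
S⁻¹P = [[-9, 1, 13], [16, 18, -34], [-2, 15, -7]].
W = (S⁻¹P)D⁻¹ = [[5, -3, 5], [-4, -4, -2], [-4, 2, 1]].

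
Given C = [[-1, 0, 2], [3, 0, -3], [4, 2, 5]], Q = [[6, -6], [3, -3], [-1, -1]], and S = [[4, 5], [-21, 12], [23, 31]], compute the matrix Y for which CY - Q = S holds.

Y = [[-2, 5], [5, 0], [4, 2]]

CY = S + Q = [[10, -1], [-18, 9], [22, 30]].
Left-multiplying both sides by C⁻¹ gives Y = C⁻¹(S + Q).
C has determinant 6; C⁻¹ = [[1, 2/3, 0], [-9/2, -13/6, 1/2], [1, 1/3, 0]].
Y = C⁻¹(S + Q) = [[-2, 5], [5, 0], [4, 2]].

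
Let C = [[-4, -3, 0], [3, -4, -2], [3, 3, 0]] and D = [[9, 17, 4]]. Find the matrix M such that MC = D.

M = [[-6, -2, -3]]

Right-multiplying both sides by C⁻¹ gives M = DC⁻¹.
det C = -6, so C⁻¹ = [[-1, 0, -1], [1, 0, 4/3], [-7/2, -1/2, -25/6]].
M = DC⁻¹ = [[9, 17, 4]] · [[-1, 0, -1], [1, 0, 4/3], [-7/2, -1/2, -25/6]] = [[-6, -2, -3]].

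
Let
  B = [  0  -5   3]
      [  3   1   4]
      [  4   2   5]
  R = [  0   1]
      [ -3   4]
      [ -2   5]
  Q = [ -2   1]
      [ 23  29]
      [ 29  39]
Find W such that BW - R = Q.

BW = Q + R = [[-2, 2], [20, 33], [27, 44]].
Since B multiplies W on the left, W = B⁻¹(Q + R).
B has determinant 1; B⁻¹ = [[-3, 31, -23], [1, -12, 9], [2, -20, 15]].
W = B⁻¹(Q + R) = [[5, 5], [1, 2], [1, 4]].

W = [[5, 5], [1, 2], [1, 4]]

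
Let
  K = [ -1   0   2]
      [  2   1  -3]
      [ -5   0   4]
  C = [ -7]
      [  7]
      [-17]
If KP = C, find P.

P = [[1], [-4], [-3]]

Since K multiplies P on the left, P = K⁻¹C.
K has determinant 6; K⁻¹ = [[2/3, 0, -1/3], [7/6, 1, 1/6], [5/6, 0, -1/6]].
P = K⁻¹C = [[2/3, 0, -1/3], [7/6, 1, 1/6], [5/6, 0, -1/6]] · [[-7], [7], [-17]] = [[1], [-4], [-3]].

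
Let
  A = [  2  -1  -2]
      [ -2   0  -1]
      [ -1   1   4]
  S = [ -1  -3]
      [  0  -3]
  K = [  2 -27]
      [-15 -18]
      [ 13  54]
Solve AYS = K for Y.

Y = [[-5, 4], [2, -5], [-5, 1]]

Isolating Y: multiply by A⁻¹ from the left and S⁻¹ from the right, so Y = A⁻¹KS⁻¹.
det A = -3, so A⁻¹ = [[-1/3, -2/3, -1/3], [-3, -2, -2], [2/3, 1/3, 2/3]].
det S = 3; the adjugate gives S⁻¹ = [[-1, 1], [0, -1/3]].
A⁻¹K = [[5, 3], [-2, 9], [5, 12]].
Y = (A⁻¹K)S⁻¹ = [[-5, 4], [2, -5], [-5, 1]].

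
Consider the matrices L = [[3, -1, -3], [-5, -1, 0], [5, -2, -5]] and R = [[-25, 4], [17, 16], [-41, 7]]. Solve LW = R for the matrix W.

W = [[-3, -3], [-2, -1], [6, -4]]

Left-multiplying both sides by L⁻¹ gives W = L⁻¹R.
det L = -5, so L⁻¹ = [[-1, -1/5, 3/5], [5, 0, -3], [-3, -1/5, 8/5]].
W = L⁻¹R = [[-1, -1/5, 3/5], [5, 0, -3], [-3, -1/5, 8/5]] · [[-25, 4], [17, 16], [-41, 7]] = [[-3, -3], [-2, -1], [6, -4]].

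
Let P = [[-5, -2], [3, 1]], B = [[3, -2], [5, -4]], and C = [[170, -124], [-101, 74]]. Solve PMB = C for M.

M = [[-4, -4], [-5, 2]]

Isolating M: multiply by P⁻¹ from the left and B⁻¹ from the right, so M = P⁻¹CB⁻¹.
det P = 1, so P⁻¹ = [[1, 2], [-3, -5]].
B has determinant -2; B⁻¹ = [[2, -1], [5/2, -3/2]].
P⁻¹C = [[-32, 24], [-5, 2]].
M = (P⁻¹C)B⁻¹ = [[-4, -4], [-5, 2]].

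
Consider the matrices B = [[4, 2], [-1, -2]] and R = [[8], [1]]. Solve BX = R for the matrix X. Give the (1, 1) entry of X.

3

Left-multiplying both sides by B⁻¹ gives X = B⁻¹R.
det B = -6; the adjugate gives B⁻¹ = [[1/3, 1/3], [-1/6, -2/3]].
X = B⁻¹R = [[1/3, 1/3], [-1/6, -2/3]] · [[8], [1]] = [[3], [-2]].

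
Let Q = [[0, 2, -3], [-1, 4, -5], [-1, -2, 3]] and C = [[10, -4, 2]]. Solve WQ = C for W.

W = [[0, -4, -6]]

Since Q sits to the right of W, W = CQ⁻¹.
det Q = -2; the adjugate gives Q⁻¹ = [[-1, 0, -1], [-4, 3/2, -3/2], [-3, 1, -1]].
W = CQ⁻¹ = [[10, -4, 2]] · [[-1, 0, -1], [-4, 3/2, -3/2], [-3, 1, -1]] = [[0, -4, -6]].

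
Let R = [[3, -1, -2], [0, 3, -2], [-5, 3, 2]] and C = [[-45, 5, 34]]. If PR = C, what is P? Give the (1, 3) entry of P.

Right-multiplying both sides by R⁻¹ gives P = CR⁻¹.
det R = -4; the adjugate gives R⁻¹ = [[-3, 1, -2], [-5/2, 1, -3/2], [-15/4, 1, -9/4]].
P = CR⁻¹ = [[-45, 5, 34]] · [[-3, 1, -2], [-5/2, 1, -3/2], [-15/4, 1, -9/4]] = [[-5, -6, 6]].

6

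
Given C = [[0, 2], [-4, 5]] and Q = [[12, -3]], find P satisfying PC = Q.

P = [[6, -3]]

C is on the right of P, so right-multiply by C⁻¹: P = QC⁻¹.
C has determinant 8; C⁻¹ = [[5/8, -1/4], [1/2, 0]].
P = QC⁻¹ = [[12, -3]] · [[5/8, -1/4], [1/2, 0]] = [[6, -3]].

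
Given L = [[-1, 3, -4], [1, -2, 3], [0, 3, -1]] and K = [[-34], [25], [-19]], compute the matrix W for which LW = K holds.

W = [[3], [-5], [4]]

Left-multiplying both sides by L⁻¹ gives W = L⁻¹K.
L has determinant -2; L⁻¹ = [[7/2, 9/2, -1/2], [-1/2, -1/2, 1/2], [-3/2, -3/2, 1/2]].
W = L⁻¹K = [[7/2, 9/2, -1/2], [-1/2, -1/2, 1/2], [-3/2, -3/2, 1/2]] · [[-34], [25], [-19]] = [[3], [-5], [4]].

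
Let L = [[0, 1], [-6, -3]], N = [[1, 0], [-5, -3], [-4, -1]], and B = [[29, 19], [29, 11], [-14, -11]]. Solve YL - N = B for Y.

YL = B + N = [[30, 19], [24, 8], [-18, -12]].
Right-multiplying both sides by L⁻¹ gives Y = (B + N)L⁻¹.
L has determinant 6; L⁻¹ = [[-1/2, -1/6], [1, 0]].
Y = (B + N)L⁻¹ = [[4, -5], [-4, -4], [-3, 3]].

Y = [[4, -5], [-4, -4], [-3, 3]]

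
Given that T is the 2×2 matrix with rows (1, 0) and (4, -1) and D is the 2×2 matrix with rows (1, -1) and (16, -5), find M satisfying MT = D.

T is on the right of M, so right-multiply by T⁻¹: M = DT⁻¹.
T has determinant -1; T⁻¹ = [[1, 0], [4, -1]].
M = DT⁻¹ = [[1, -1], [16, -5]] · [[1, 0], [4, -1]] = [[-3, 1], [-4, 5]].

M = [[-3, 1], [-4, 5]]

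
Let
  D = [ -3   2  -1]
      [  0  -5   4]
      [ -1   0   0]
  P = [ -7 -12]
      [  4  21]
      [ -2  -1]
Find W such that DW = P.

W = [[2, 1], [0, -5], [1, -1]]

D is on the left of W, so left-multiply by D⁻¹: W = D⁻¹P.
det D = -3; the adjugate gives D⁻¹ = [[0, 0, -1], [4/3, 1/3, -4], [5/3, 2/3, -5]].
W = D⁻¹P = [[0, 0, -1], [4/3, 1/3, -4], [5/3, 2/3, -5]] · [[-7, -12], [4, 21], [-2, -1]] = [[2, 1], [0, -5], [1, -1]].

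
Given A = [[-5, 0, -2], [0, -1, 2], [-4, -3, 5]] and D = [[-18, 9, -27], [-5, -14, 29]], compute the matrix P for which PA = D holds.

Since A sits to the right of P, P = DA⁻¹.
det A = 3, so A⁻¹ = [[1/3, 2, -2/3], [-8/3, -11, 10/3], [-4/3, -5, 5/3]].
P = DA⁻¹ = [[-18, 9, -27], [-5, -14, 29]] · [[1/3, 2, -2/3], [-8/3, -11, 10/3], [-4/3, -5, 5/3]] = [[6, 0, -3], [-3, -1, 5]].

P = [[6, 0, -3], [-3, -1, 5]]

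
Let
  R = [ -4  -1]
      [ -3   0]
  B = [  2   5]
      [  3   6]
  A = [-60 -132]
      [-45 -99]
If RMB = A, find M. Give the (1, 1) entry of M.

3

Left-multiply by R⁻¹ and right-multiply by B⁻¹: M = R⁻¹AB⁻¹.
R has determinant -3; R⁻¹ = [[0, -1/3], [-1, 4/3]].
B has determinant -3; B⁻¹ = [[-2, 5/3], [1, -2/3]].
R⁻¹A = [[15, 33], [0, 0]].
M = (R⁻¹A)B⁻¹ = [[3, 3], [0, 0]].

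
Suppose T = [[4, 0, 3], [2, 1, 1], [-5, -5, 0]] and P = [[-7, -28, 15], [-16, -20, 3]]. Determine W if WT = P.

Since T sits to the right of W, W = PT⁻¹.
det T = 5; the adjugate gives T⁻¹ = [[1, -3, -3/5], [-1, 3, 2/5], [-1, 4, 4/5]].
W = PT⁻¹ = [[-7, -28, 15], [-16, -20, 3]] · [[1, -3, -3/5], [-1, 3, 2/5], [-1, 4, 4/5]] = [[6, -3, 5], [1, 0, 4]].

W = [[6, -3, 5], [1, 0, 4]]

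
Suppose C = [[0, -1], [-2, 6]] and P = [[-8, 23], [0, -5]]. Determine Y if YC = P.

Y = [[1, 4], [5, 0]]

C is on the right of Y, so right-multiply by C⁻¹: Y = PC⁻¹.
det C = -2; the adjugate gives C⁻¹ = [[-3, -1/2], [-1, 0]].
Y = PC⁻¹ = [[-8, 23], [0, -5]] · [[-3, -1/2], [-1, 0]] = [[1, 4], [5, 0]].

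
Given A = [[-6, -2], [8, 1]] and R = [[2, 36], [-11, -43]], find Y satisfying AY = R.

Y = [[-2, -5], [5, -3]]

A is on the left of Y, so left-multiply by A⁻¹: Y = A⁻¹R.
det A = 10, so A⁻¹ = [[1/10, 1/5], [-4/5, -3/5]].
Y = A⁻¹R = [[1/10, 1/5], [-4/5, -3/5]] · [[2, 36], [-11, -43]] = [[-2, -5], [5, -3]].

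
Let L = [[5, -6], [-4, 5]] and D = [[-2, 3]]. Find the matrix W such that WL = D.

W = [[2, 3]]

Right-multiplying both sides by L⁻¹ gives W = DL⁻¹.
det L = 1; the adjugate gives L⁻¹ = [[5, 6], [4, 5]].
W = DL⁻¹ = [[-2, 3]] · [[5, 6], [4, 5]] = [[2, 3]].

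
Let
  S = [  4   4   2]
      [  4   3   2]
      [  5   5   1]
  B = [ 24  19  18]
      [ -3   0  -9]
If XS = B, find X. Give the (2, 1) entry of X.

S is on the right of X, so right-multiply by S⁻¹: X = BS⁻¹.
S has determinant 6; S⁻¹ = [[-7/6, 1, 1/3], [1, -1, 0], [5/6, 0, -2/3]].
X = BS⁻¹ = [[24, 19, 18], [-3, 0, -9]] · [[-7/6, 1, 1/3], [1, -1, 0], [5/6, 0, -2/3]] = [[6, 5, -4], [-4, -3, 5]].

-4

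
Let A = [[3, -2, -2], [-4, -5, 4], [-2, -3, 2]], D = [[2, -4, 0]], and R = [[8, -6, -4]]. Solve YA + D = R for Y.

YA = R − D = [[6, -2, -4]].
Right-multiplying both sides by A⁻¹ gives Y = (R − D)A⁻¹.
A has determinant 2; A⁻¹ = [[1, 5, -9], [0, 1, -2], [1, 13/2, -23/2]].
Y = (R − D)A⁻¹ = [[2, 2, -4]].

Y = [[2, 2, -4]]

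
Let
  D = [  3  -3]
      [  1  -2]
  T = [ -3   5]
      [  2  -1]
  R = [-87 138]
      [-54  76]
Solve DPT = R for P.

P = [[4, 4], [-5, 5]]

P = D⁻¹RT⁻¹ (apply D⁻¹ on the left and T⁻¹ on the right).
det D = -3; the adjugate gives D⁻¹ = [[2/3, -1], [1/3, -1]].
det T = -7, so T⁻¹ = [[1/7, 5/7], [2/7, 3/7]].
D⁻¹R = [[-4, 16], [25, -30]].
P = (D⁻¹R)T⁻¹ = [[4, 4], [-5, 5]].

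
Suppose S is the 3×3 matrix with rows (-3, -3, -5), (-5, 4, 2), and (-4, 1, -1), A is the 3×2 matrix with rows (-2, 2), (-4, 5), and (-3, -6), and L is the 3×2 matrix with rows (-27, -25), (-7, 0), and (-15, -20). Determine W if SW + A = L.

SW = L − A = [[-25, -27], [-3, -5], [-12, -14]].
Since S multiplies W on the left, W = S⁻¹(L − A).
S has determinant 2; S⁻¹ = [[-3, -4, 7], [-13/2, -17/2, 31/2], [11/2, 15/2, -27/2]].
W = S⁻¹(L − A) = [[3, 3], [2, 1], [2, 3]].

W = [[3, 3], [2, 1], [2, 3]]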